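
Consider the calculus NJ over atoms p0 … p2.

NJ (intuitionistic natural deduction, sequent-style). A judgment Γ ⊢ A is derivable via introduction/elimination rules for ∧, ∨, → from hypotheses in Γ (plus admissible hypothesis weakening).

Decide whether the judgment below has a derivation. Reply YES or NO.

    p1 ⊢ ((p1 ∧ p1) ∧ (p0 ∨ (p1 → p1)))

Derivation (root first):
[∧I] p1 ⊢ ((p1 ∧ p1) ∧ (p0 ∨ (p1 → p1)))
  [∧I] p1 ⊢ (p1 ∧ p1)
    [Ax] p1 ⊢ p1
    [Ax] p1 ⊢ p1
  [∨I₂]  ⊢ (p0 ∨ (p1 → p1))
    [→I]  ⊢ (p1 → p1)
      [Ax] p1 ⊢ p1

Result: YES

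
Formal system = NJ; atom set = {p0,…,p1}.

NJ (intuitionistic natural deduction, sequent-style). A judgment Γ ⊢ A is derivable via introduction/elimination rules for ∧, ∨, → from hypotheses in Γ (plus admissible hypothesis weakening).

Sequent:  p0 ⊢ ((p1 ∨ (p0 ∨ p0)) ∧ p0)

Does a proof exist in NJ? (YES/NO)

Derivation trace:
[∧I] p0 ⊢ ((p1 ∨ (p0 ∨ p0)) ∧ p0)
  [∨I₂] p0 ⊢ (p1 ∨ (p0 ∨ p0))
    [∨I₁] p0 ⊢ (p0 ∨ p0)
      [Ax] p0 ⊢ p0
  [Ax] p0 ⊢ p0

Result: YES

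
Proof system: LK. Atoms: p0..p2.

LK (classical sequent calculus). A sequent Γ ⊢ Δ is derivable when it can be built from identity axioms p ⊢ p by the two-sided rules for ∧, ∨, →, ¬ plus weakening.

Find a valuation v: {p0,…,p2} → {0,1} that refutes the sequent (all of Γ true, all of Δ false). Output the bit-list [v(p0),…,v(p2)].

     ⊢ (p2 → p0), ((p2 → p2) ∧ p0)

Enumerate valuations to refute Γ ⊢ Δ:
  v=000: Γ:[] Δ:[(p2 → p0)=T, ((p2 → p2) ∧ p0)=F] refutes=False
  v=001: Γ:[] Δ:[(p2 → p0)=F, ((p2 → p2) ∧ p0)=F] refutes=True  ← countermodel

Result: [0, 0, 1]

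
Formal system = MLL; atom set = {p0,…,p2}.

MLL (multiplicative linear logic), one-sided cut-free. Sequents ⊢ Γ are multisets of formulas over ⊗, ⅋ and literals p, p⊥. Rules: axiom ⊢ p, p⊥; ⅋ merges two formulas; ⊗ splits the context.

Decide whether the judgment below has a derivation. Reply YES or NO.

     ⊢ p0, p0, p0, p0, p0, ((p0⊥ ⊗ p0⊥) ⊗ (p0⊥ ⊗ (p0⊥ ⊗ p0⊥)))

Derivation (root first):
[⊗]  ⊢ p0, p0, p0, p0, p0, ((p0⊥ ⊗ p0⊥) ⊗ (p0⊥ ⊗ (p0⊥ ⊗ p0⊥)))
  [⊗]  ⊢ p0, p0, (p0⊥ ⊗ p0⊥)
    [Ax]  ⊢ p0, p0⊥
    [Ax]  ⊢ p0, p0⊥
  [⊗]  ⊢ p0, p0, p0, (p0⊥ ⊗ (p0⊥ ⊗ p0⊥))
    [Ax]  ⊢ p0, p0⊥
    [⊗]  ⊢ p0, p0, (p0⊥ ⊗ p0⊥)
      [Ax]  ⊢ p0, p0⊥
      [Ax]  ⊢ p0, p0⊥

Result: YES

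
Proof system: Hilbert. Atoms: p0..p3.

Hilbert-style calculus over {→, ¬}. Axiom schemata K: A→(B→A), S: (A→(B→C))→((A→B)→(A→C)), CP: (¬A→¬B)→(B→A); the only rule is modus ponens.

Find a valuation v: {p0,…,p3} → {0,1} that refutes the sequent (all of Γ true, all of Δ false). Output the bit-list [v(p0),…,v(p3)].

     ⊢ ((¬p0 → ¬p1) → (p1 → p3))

Truth-table refutation:
  v=0000: Γ:[] Δ:[((¬p0 → ¬p1) → (p1 → p3))=T] refutes=False
  v=0001: Γ:[] Δ:[((¬p0 → ¬p1) → (p1 → p3))=T] refutes=False
  v=0010: Γ:[] Δ:[((¬p0 → ¬p1) → (p1 → p3))=T] refutes=False
  v=0011: Γ:[] Δ:[((¬p0 → ¬p1) → (p1 → p3))=T] refutes=False
  v=0100: Γ:[] Δ:[((¬p0 → ¬p1) → (p1 → p3))=T] refutes=False
  v=0101: Γ:[] Δ:[((¬p0 → ¬p1) → (p1 → p3))=T] refutes=False
  v=0110: Γ:[] Δ:[((¬p0 → ¬p1) → (p1 → p3))=T] refutes=False
  v=0111: Γ:[] Δ:[((¬p0 → ¬p1) → (p1 → p3))=T] refutes=False
  v=1000: Γ:[] Δ:[((¬p0 → ¬p1) → (p1 → p3))=T] refutes=False
  v=1001: Γ:[] Δ:[((¬p0 → ¬p1) → (p1 → p3))=T] refutes=False
  v=1010: Γ:[] Δ:[((¬p0 → ¬p1) → (p1 → p3))=T] refutes=False
  v=1011: Γ:[] Δ:[((¬p0 → ¬p1) → (p1 → p3))=T] refutes=False
  v=1100: Γ:[] Δ:[((¬p0 → ¬p1) → (p1 → p3))=F] refutes=True  ← countermodel

Result: [1, 1, 0, 0]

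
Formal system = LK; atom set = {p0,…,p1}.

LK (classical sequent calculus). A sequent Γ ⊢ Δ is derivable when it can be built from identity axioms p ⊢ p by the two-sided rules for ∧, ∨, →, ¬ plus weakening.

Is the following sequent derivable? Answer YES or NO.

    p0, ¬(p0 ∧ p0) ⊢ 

Derivation (root first):
[¬L] p0, ¬(p0 ∧ p0) ⊢ 
  [∧R] p0 ⊢ (p0 ∧ p0)
    [Ax] p0 ⊢ p0
    [Ax] p0 ⊢ p0

Result: YES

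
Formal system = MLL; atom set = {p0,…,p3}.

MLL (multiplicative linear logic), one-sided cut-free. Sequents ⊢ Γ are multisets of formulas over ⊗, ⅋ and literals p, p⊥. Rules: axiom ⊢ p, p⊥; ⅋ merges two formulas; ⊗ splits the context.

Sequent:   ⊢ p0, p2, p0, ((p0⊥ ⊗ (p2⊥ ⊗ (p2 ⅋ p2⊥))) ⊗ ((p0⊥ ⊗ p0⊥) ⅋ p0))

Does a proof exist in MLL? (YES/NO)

Derivation (root first):
[⊗]  ⊢ p0, p2, p0, ((p0⊥ ⊗ (p2⊥ ⊗ (p2 ⅋ p2⊥))) ⊗ ((p0⊥ ⊗ p0⊥) ⅋ p0))
  [⊗]  ⊢ p0, p2, (p0⊥ ⊗ (p2⊥ ⊗ (p2 ⅋ p2⊥)))
    [Ax]  ⊢ p0, p0⊥
    [⊗]  ⊢ p2, (p2⊥ ⊗ (p2 ⅋ p2⊥))
      [Ax]  ⊢ p2, p2⊥
      [⅋]  ⊢ (p2 ⅋ p2⊥)
        [Ax]  ⊢ p2, p2⊥
  [⅋]  ⊢ p0, ((p0⊥ ⊗ p0⊥) ⅋ p0)
    [⊗]  ⊢ p0, p0, (p0⊥ ⊗ p0⊥)
      [Ax]  ⊢ p0, p0⊥
      [Ax]  ⊢ p0, p0⊥

Result: YES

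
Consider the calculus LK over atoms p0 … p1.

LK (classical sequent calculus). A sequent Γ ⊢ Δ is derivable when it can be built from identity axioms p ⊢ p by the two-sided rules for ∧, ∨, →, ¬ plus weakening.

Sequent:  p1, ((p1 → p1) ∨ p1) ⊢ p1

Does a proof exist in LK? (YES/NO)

Proof tree:
[∨L] p1, ((p1 → p1) ∨ p1) ⊢ p1
  [→L] p1, (p1 → p1) ⊢ p1
    [Ax] p1 ⊢ p1
    [Ax] p1 ⊢ p1
  [Ax] p1 ⊢ p1

Result: YES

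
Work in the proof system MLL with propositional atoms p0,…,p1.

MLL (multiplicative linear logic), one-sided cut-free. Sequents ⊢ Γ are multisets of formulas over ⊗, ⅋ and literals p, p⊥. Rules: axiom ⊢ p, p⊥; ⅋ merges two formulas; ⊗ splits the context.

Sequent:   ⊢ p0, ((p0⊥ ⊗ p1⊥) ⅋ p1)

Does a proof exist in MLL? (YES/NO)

Derivation (root first):
[⅋]  ⊢ p0, ((p0⊥ ⊗ p1⊥) ⅋ p1)
  [⊗]  ⊢ p0, p1, (p0⊥ ⊗ p1⊥)
    [Ax]  ⊢ p0, p0⊥
    [Ax]  ⊢ p1, p1⊥

Result: YES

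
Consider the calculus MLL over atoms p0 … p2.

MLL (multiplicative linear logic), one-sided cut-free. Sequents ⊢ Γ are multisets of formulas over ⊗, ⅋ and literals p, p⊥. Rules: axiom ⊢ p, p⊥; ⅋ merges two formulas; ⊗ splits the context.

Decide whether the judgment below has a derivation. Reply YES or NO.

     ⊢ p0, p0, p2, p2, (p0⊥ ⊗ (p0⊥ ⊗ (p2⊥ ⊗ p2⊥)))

Derivation trace:
[⊗]  ⊢ p0, p0, p2, p2, (p0⊥ ⊗ (p0⊥ ⊗ (p2⊥ ⊗ p2⊥)))
  [Ax]  ⊢ p0, p0⊥
  [⊗]  ⊢ p0, p2, p2, (p0⊥ ⊗ (p2⊥ ⊗ p2⊥))
    [Ax]  ⊢ p0, p0⊥
    [⊗]  ⊢ p2, p2, (p2⊥ ⊗ p2⊥)
      [Ax]  ⊢ p2, p2⊥
      [Ax]  ⊢ p2, p2⊥

Result: YES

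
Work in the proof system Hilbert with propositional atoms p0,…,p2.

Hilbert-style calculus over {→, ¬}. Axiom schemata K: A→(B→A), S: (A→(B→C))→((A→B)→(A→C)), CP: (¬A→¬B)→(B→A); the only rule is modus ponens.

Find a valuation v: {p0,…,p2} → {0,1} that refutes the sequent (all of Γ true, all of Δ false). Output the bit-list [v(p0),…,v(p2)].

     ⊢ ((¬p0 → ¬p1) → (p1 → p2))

Enumerate valuations to refute Γ ⊢ Δ:
  v=000: Γ:[] Δ:[((¬p0 → ¬p1) → (p1 → p2))=T] refutes=False
  v=001: Γ:[] Δ:[((¬p0 → ¬p1) → (p1 → p2))=T] refutes=False
  v=010: Γ:[] Δ:[((¬p0 → ¬p1) → (p1 → p2))=T] refutes=False
  v=011: Γ:[] Δ:[((¬p0 → ¬p1) → (p1 → p2))=T] refutes=False
  v=100: Γ:[] Δ:[((¬p0 → ¬p1) → (p1 → p2))=T] refutes=False
  v=101: Γ:[] Δ:[((¬p0 → ¬p1) → (p1 → p2))=T] refutes=False
  v=110: Γ:[] Δ:[((¬p0 → ¬p1) → (p1 → p2))=F] refutes=True  ← countermodel

Result: [1, 1, 0]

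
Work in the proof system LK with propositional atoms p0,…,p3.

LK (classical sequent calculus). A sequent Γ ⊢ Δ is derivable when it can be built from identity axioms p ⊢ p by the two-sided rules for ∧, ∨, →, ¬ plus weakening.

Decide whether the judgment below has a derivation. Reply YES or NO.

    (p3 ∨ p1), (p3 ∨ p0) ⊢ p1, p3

Proof tree:
[∨L] (p3 ∨ p1), (p3 ∨ p0) ⊢ p1, p3
  [Ax] p3 ⊢ p3
  [WL] (p3 ∨ p1), p0 ⊢ p1, p3
    [∨L] (p3 ∨ p1) ⊢ p1, p3
      [Ax] p3 ⊢ p3
      [Ax] p1 ⊢ p1

Result: YES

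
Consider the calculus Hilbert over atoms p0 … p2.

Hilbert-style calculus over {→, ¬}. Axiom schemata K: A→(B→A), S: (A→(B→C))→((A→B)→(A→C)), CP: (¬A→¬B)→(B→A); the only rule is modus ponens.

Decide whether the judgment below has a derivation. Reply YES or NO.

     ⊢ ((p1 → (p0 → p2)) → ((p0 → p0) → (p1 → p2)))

Search for a countermodel by truth-table:
  v=000: Γ:[] Δ:[((p1 → (p0 → p2)) → ((p0 → p0) → (p1 → p2)))=T] refutes=False
  v=001: Γ:[] Δ:[((p1 → (p0 → p2)) → ((p0 → p0) → (p1 → p2)))=T] refutes=False
  v=010: Γ:[] Δ:[((p1 → (p0 → p2)) → ((p0 → p0) → (p1 → p2)))=F] refutes=True  ← countermodel

Result: NO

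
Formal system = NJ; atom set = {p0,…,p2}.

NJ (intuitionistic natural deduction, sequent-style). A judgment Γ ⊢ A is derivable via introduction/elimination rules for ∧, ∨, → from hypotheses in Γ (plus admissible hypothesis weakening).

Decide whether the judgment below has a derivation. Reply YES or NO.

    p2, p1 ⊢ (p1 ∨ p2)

Derivation (root first):
[∨I₂] p2, p1 ⊢ (p1 ∨ p2)
  [Wk] p2, p1 ⊢ p2
    [Ax] p2 ⊢ p2

Result: YES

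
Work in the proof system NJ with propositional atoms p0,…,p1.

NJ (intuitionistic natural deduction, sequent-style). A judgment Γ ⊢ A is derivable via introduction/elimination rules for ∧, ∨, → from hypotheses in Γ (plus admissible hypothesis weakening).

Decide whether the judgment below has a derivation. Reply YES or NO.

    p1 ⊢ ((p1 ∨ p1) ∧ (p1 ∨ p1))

Derivation (root first):
[∧I] p1 ⊢ ((p1 ∨ p1) ∧ (p1 ∨ p1))
  [∨I₂] p1 ⊢ (p1 ∨ p1)
    [Ax] p1 ⊢ p1
  [∨I₂] p1 ⊢ (p1 ∨ p1)
    [Ax] p1 ⊢ p1

Result: YES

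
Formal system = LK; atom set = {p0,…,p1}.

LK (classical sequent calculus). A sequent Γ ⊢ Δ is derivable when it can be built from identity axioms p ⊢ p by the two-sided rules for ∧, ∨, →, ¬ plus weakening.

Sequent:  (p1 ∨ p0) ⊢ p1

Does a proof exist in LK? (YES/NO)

Enumerate valuations to refute Γ ⊢ Δ:
  v=00: Γ:[(p1 ∨ p0)=F] Δ:[p1=F] refutes=False
  v=01: Γ:[(p1 ∨ p0)=T] Δ:[p1=T] refutes=False
  v=10: Γ:[(p1 ∨ p0)=T] Δ:[p1=F] refutes=True  ← countermodel

Result: NO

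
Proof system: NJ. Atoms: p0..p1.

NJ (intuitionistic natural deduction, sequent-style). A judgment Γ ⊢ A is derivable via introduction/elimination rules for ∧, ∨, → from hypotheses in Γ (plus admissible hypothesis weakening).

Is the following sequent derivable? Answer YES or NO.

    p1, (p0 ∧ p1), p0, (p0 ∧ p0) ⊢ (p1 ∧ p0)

Derivation trace:
[Wk] p1, (p0 ∧ p1), p0, (p0 ∧ p0) ⊢ (p1 ∧ p0)
  [∧I] p1, (p0 ∧ p1), p0 ⊢ (p1 ∧ p0)
    [Wk] p1, (p0 ∧ p1) ⊢ p1
      [Ax] p1 ⊢ p1
    [Ax] p0 ⊢ p0

Result: YES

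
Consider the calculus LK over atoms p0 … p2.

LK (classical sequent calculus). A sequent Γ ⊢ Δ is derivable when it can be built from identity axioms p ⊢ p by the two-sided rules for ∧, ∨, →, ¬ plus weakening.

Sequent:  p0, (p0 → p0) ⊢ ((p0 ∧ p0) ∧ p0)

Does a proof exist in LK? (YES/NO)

Proof tree:
[→L] p0, (p0 → p0) ⊢ ((p0 ∧ p0) ∧ p0)
  [Ax] p0 ⊢ p0
  [∧R] p0 ⊢ ((p0 ∧ p0) ∧ p0)
    [∧R] p0 ⊢ (p0 ∧ p0)
      [Ax] p0 ⊢ p0
      [Ax] p0 ⊢ p0
    [Ax] p0 ⊢ p0

Result: YES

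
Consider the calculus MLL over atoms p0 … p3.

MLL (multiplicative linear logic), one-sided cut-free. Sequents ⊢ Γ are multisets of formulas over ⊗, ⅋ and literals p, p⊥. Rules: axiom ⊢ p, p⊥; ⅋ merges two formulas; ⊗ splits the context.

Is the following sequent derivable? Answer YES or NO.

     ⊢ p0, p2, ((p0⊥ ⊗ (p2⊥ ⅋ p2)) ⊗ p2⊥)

Proof tree:
[⊗]  ⊢ p0, p2, ((p0⊥ ⊗ (p2⊥ ⅋ p2)) ⊗ p2⊥)
  [⊗]  ⊢ p0, (p0⊥ ⊗ (p2⊥ ⅋ p2))
    [Ax]  ⊢ p0, p0⊥
    [⅋]  ⊢ (p2⊥ ⅋ p2)
      [Ax]  ⊢ p2, p2⊥
  [Ax]  ⊢ p2, p2⊥

Result: YES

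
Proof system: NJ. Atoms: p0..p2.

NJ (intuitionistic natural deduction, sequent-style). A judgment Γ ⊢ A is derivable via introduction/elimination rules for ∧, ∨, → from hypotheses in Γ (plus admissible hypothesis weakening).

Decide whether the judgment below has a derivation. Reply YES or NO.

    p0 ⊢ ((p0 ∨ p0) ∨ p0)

Derivation trace:
[∨I₁] p0 ⊢ ((p0 ∨ p0) ∨ p0)
  [∨I₁] p0 ⊢ (p0 ∨ p0)
    [Ax] p0 ⊢ p0

Result: YES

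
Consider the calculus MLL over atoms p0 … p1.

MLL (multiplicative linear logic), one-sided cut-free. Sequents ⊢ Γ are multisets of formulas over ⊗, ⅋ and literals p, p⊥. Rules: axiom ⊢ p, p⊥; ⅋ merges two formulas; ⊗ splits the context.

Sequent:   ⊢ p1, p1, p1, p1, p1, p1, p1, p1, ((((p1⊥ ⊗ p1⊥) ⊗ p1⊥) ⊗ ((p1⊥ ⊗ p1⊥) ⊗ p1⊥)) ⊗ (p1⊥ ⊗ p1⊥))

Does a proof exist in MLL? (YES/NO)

Proof tree:
[⊗]  ⊢ p1, p1, p1, p1, p1, p1, p1, p1, ((((p1⊥ ⊗ p1⊥) ⊗ p1⊥) ⊗ ((p1⊥ ⊗ p1⊥) ⊗ p1⊥)) ⊗ (p1⊥ ⊗ p1⊥))
  [⊗]  ⊢ p1, p1, p1, p1, p1, p1, (((p1⊥ ⊗ p1⊥) ⊗ p1⊥) ⊗ ((p1⊥ ⊗ p1⊥) ⊗ p1⊥))
    [⊗]  ⊢ p1, p1, p1, ((p1⊥ ⊗ p1⊥) ⊗ p1⊥)
      [⊗]  ⊢ p1, p1, (p1⊥ ⊗ p1⊥)
        [Ax]  ⊢ p1, p1⊥
        [Ax]  ⊢ p1, p1⊥
      [Ax]  ⊢ p1, p1⊥
    [⊗]  ⊢ p1, p1, p1, ((p1⊥ ⊗ p1⊥) ⊗ p1⊥)
      [⊗]  ⊢ p1, p1, (p1⊥ ⊗ p1⊥)
        [Ax]  ⊢ p1, p1⊥
        [Ax]  ⊢ p1, p1⊥
      [Ax]  ⊢ p1, p1⊥
  [⊗]  ⊢ p1, p1, (p1⊥ ⊗ p1⊥)
    [Ax]  ⊢ p1, p1⊥
    [Ax]  ⊢ p1, p1⊥

Result: YES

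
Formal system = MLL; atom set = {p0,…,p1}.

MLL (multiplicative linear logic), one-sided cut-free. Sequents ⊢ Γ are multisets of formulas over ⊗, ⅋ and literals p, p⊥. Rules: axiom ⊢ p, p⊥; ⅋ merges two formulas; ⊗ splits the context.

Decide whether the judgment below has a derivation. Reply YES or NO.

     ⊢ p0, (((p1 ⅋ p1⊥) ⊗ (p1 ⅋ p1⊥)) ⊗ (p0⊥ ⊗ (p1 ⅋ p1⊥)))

Proof tree:
[⊗]  ⊢ p0, (((p1 ⅋ p1⊥) ⊗ (p1 ⅋ p1⊥)) ⊗ (p0⊥ ⊗ (p1 ⅋ p1⊥)))
  [⊗]  ⊢ ((p1 ⅋ p1⊥) ⊗ (p1 ⅋ p1⊥))
    [⅋]  ⊢ (p1 ⅋ p1⊥)
      [Ax]  ⊢ p1, p1⊥
    [⅋]  ⊢ (p1 ⅋ p1⊥)
      [Ax]  ⊢ p1, p1⊥
  [⊗]  ⊢ p0, (p0⊥ ⊗ (p1 ⅋ p1⊥))
    [Ax]  ⊢ p0, p0⊥
    [⅋]  ⊢ (p1 ⅋ p1⊥)
      [Ax]  ⊢ p1, p1⊥

Result: YES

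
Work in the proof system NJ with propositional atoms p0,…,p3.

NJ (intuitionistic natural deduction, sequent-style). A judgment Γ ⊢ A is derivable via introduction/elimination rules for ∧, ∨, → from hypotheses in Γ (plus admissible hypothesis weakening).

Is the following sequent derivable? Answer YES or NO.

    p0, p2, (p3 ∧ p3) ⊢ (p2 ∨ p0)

Derivation (root first):
[∨I₂] p0, p2, (p3 ∧ p3) ⊢ (p2 ∨ p0)
  [Wk] p0, p2, (p3 ∧ p3) ⊢ p0
    [Wk] p0, p2 ⊢ p0
      [Ax] p0 ⊢ p0

Result: YES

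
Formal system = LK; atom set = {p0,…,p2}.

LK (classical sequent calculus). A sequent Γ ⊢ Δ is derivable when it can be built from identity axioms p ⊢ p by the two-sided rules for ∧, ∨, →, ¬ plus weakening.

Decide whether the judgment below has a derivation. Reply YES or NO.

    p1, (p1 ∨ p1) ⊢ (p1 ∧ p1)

Derivation (root first):
[∧R] p1, (p1 ∨ p1) ⊢ (p1 ∧ p1)
  [Ax] p1 ⊢ p1
  [∨L] (p1 ∨ p1) ⊢ p1
    [Ax] p1 ⊢ p1
    [Ax] p1 ⊢ p1

Result: YES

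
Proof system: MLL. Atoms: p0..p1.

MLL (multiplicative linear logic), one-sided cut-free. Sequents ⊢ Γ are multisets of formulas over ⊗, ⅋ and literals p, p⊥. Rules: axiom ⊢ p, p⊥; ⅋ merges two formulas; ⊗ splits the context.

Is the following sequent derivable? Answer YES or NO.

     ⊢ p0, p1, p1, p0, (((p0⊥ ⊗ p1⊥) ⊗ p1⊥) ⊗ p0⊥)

Derivation (root first):
[⊗]  ⊢ p0, p1, p1, p0, (((p0⊥ ⊗ p1⊥) ⊗ p1⊥) ⊗ p0⊥)
  [⊗]  ⊢ p0, p1, p1, ((p0⊥ ⊗ p1⊥) ⊗ p1⊥)
    [⊗]  ⊢ p0, p1, (p0⊥ ⊗ p1⊥)
      [Ax]  ⊢ p0, p0⊥
      [Ax]  ⊢ p1, p1⊥
    [Ax]  ⊢ p1, p1⊥
  [Ax]  ⊢ p0, p0⊥

Result: YES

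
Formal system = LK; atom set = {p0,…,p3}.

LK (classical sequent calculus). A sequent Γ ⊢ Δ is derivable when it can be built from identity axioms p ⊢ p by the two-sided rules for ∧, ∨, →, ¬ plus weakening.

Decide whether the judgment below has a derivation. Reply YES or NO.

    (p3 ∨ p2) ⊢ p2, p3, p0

Derivation (root first):
[∨L] (p3 ∨ p2) ⊢ p2, p3, p0
  [WR] p3 ⊢ p3, p0
    [Ax] p3 ⊢ p3
  [Ax] p2 ⊢ p2

Result: YES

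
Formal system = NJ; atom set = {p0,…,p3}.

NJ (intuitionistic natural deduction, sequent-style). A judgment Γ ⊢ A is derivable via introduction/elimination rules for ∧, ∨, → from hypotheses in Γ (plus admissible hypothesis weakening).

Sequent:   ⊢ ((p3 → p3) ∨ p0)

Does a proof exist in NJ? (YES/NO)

Proof tree:
[∨I₁]  ⊢ ((p3 → p3) ∨ p0)
  [→I]  ⊢ (p3 → p3)
    [Ax] p3 ⊢ p3

Result: YES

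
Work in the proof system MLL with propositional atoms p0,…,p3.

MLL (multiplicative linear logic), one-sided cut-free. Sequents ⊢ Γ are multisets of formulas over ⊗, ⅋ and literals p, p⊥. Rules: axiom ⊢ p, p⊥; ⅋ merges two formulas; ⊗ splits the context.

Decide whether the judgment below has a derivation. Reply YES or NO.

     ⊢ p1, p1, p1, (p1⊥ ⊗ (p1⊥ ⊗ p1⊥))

Derivation trace:
[⊗]  ⊢ p1, p1, p1, (p1⊥ ⊗ (p1⊥ ⊗ p1⊥))
  [Ax]  ⊢ p1, p1⊥
  [⊗]  ⊢ p1, p1, (p1⊥ ⊗ p1⊥)
    [Ax]  ⊢ p1, p1⊥
    [Ax]  ⊢ p1, p1⊥

Result: YES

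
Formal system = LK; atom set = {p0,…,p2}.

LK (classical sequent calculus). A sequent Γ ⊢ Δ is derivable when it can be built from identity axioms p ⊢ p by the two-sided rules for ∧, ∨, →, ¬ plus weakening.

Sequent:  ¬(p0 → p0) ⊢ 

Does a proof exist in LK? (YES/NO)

Derivation (root first):
[¬L] ¬(p0 → p0) ⊢ 
  [→R]  ⊢ (p0 → p0)
    [Ax] p0 ⊢ p0

Result: YES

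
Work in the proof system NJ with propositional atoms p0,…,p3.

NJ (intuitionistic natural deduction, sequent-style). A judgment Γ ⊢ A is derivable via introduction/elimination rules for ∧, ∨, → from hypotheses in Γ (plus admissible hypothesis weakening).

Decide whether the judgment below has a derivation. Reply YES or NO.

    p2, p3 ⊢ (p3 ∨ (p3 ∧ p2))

Proof tree:
[∨I₂] p2, p3 ⊢ (p3 ∨ (p3 ∧ p2))
  [∧I] p2, p3 ⊢ (p3 ∧ p2)
    [Ax] p3 ⊢ p3
    [Ax] p2 ⊢ p2

Result: YES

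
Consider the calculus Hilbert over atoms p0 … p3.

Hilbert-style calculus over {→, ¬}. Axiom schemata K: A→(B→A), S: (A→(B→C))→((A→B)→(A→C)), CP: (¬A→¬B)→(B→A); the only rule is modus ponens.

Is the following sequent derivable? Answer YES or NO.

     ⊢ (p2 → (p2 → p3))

Truth-table refutation:
  v=0000: Γ:[] Δ:[(p2 → (p2 → p3))=T] refutes=False
  v=0001: Γ:[] Δ:[(p2 → (p2 → p3))=T] refutes=False
  v=0010: Γ:[] Δ:[(p2 → (p2 → p3))=F] refutes=True  ← countermodel

Result: NO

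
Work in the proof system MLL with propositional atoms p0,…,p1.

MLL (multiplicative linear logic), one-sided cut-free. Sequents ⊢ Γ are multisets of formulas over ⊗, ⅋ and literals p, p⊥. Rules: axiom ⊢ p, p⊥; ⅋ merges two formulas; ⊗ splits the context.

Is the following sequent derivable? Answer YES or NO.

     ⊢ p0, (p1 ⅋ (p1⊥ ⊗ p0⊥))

Derivation (root first):
[⅋]  ⊢ p0, (p1 ⅋ (p1⊥ ⊗ p0⊥))
  [⊗]  ⊢ p1, p0, (p1⊥ ⊗ p0⊥)
    [Ax]  ⊢ p1, p1⊥
    [Ax]  ⊢ p0, p0⊥

Result: YES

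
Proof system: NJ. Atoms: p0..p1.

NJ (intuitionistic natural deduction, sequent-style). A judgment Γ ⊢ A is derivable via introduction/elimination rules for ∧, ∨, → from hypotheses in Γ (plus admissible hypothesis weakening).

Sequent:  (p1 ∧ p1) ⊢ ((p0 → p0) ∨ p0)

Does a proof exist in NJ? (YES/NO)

Proof tree:
[∨I₁] (p1 ∧ p1) ⊢ ((p0 → p0) ∨ p0)
  [→I] (p1 ∧ p1) ⊢ (p0 → p0)
    [Wk] p0, (p1 ∧ p1) ⊢ p0
      [Ax] p0 ⊢ p0

Result: YES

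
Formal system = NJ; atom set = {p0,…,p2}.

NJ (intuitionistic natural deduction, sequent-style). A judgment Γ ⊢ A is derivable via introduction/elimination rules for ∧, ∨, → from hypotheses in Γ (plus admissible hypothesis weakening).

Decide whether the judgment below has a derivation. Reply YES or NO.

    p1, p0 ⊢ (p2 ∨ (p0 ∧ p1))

Derivation trace:
[∨I₂] p1, p0 ⊢ (p2 ∨ (p0 ∧ p1))
  [∧I] p1, p0 ⊢ (p0 ∧ p1)
    [Ax] p0 ⊢ p0
    [Ax] p1 ⊢ p1

Result: YES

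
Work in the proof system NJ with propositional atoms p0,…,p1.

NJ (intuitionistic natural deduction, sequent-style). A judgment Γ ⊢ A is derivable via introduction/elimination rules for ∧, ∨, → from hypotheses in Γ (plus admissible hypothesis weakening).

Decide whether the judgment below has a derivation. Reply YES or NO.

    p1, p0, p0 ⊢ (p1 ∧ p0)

Derivation (root first):
[Wk] p1, p0, p0 ⊢ (p1 ∧ p0)
  [→E] p1, p0 ⊢ (p1 ∧ p0)
    [→I] p0 ⊢ (p1 → (p1 ∧ p0))
      [∧I] p1, p0 ⊢ (p1 ∧ p0)
        [Ax] p1 ⊢ p1
        [Ax] p0 ⊢ p0
    [Ax] p1 ⊢ p1

Result: YES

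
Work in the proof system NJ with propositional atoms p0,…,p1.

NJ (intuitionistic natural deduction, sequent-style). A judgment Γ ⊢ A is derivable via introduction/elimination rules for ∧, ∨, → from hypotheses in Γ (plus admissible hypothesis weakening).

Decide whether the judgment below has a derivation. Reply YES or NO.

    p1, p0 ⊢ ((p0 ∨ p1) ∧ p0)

Derivation trace:
[∧I] p1, p0 ⊢ ((p0 ∨ p1) ∧ p0)
  [∨I₁] p0 ⊢ (p0 ∨ p1)
    [Ax] p0 ⊢ p0
  [Wk] p0, p0, p1 ⊢ p0
    [Wk] p0, p0 ⊢ p0
      [Ax] p0 ⊢ p0

Result: YES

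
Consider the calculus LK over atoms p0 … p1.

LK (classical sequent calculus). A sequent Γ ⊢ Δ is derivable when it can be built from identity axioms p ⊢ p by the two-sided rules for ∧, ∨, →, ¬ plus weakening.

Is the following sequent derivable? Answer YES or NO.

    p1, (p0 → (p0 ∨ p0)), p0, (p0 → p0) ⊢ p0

Derivation trace:
[→L] p1, (p0 → (p0 ∨ p0)), p0, (p0 → p0) ⊢ p0
  [→L] p1, p0, (p0 → (p0 ∨ p0)) ⊢ p0
    [WL] p0, p1 ⊢ p0
      [Ax] p0 ⊢ p0
    [∨L] (p0 ∨ p0) ⊢ p0
      [Ax] p0 ⊢ p0
      [Ax] p0 ⊢ p0
  [Ax] p0 ⊢ p0

Result: YES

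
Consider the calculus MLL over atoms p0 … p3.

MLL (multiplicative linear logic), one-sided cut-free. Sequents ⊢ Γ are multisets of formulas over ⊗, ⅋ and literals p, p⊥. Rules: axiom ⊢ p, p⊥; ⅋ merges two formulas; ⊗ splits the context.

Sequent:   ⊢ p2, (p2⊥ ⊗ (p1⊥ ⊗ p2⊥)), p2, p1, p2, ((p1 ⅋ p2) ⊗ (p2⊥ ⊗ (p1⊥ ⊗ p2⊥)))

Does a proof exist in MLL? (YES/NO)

Derivation (root first):
[⊗]  ⊢ p2, (p2⊥ ⊗ (p1⊥ ⊗ p2⊥)), p2, p1, p2, ((p1 ⅋ p2) ⊗ (p2⊥ ⊗ (p1⊥ ⊗ p2⊥)))
  [⅋]  ⊢ p2, (p2⊥ ⊗ (p1⊥ ⊗ p2⊥)), (p1 ⅋ p2)
    [⊗]  ⊢ p2, p1, p2, (p2⊥ ⊗ (p1⊥ ⊗ p2⊥))
      [Ax]  ⊢ p2, p2⊥
      [⊗]  ⊢ p1, p2, (p1⊥ ⊗ p2⊥)
        [Ax]  ⊢ p1, p1⊥
        [Ax]  ⊢ p2, p2⊥
  [⊗]  ⊢ p2, p1, p2, (p2⊥ ⊗ (p1⊥ ⊗ p2⊥))
    [Ax]  ⊢ p2, p2⊥
    [⊗]  ⊢ p1, p2, (p1⊥ ⊗ p2⊥)
      [Ax]  ⊢ p1, p1⊥
      [Ax]  ⊢ p2, p2⊥

Result: YES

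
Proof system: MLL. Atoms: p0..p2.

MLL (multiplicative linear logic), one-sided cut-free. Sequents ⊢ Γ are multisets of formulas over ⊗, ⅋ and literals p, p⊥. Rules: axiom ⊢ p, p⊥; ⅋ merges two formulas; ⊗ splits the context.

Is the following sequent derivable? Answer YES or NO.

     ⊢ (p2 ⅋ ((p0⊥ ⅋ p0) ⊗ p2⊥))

Proof tree:
[⅋]  ⊢ (p2 ⅋ ((p0⊥ ⅋ p0) ⊗ p2⊥))
  [⊗]  ⊢ p2, ((p0⊥ ⅋ p0) ⊗ p2⊥)
    [⅋]  ⊢ (p0⊥ ⅋ p0)
      [Ax]  ⊢ p0, p0⊥
    [Ax]  ⊢ p2, p2⊥

Result: YES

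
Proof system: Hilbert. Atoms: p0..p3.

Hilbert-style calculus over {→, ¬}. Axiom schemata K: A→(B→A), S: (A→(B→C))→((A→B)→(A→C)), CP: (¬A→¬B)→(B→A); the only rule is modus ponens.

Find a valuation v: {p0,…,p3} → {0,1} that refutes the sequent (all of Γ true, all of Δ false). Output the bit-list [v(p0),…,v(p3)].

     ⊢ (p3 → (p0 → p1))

Truth-table refutation:
  v=0000: Γ:[] Δ:[(p3 → (p0 → p1))=T] refutes=False
  v=0001: Γ:[] Δ:[(p3 → (p0 → p1))=T] refutes=False
  v=0010: Γ:[] Δ:[(p3 → (p0 → p1))=T] refutes=False
  v=0011: Γ:[] Δ:[(p3 → (p0 → p1))=T] refutes=False
  v=0100: Γ:[] Δ:[(p3 → (p0 → p1))=T] refutes=False
  v=0101: Γ:[] Δ:[(p3 → (p0 → p1))=T] refutes=False
  v=0110: Γ:[] Δ:[(p3 → (p0 → p1))=T] refutes=False
  v=0111: Γ:[] Δ:[(p3 → (p0 → p1))=T] refutes=False
  v=1000: Γ:[] Δ:[(p3 → (p0 → p1))=T] refutes=False
  v=1001: Γ:[] Δ:[(p3 → (p0 → p1))=F] refutes=True  ← countermodel

Result: [1, 0, 0, 1]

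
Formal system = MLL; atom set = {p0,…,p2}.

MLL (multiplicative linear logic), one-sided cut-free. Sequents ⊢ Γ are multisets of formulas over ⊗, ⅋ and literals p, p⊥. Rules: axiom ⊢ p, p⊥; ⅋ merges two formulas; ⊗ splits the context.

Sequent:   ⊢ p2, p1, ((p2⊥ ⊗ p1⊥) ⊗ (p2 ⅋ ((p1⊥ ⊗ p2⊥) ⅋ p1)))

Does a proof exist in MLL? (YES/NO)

Proof tree:
[⊗]  ⊢ p2, p1, ((p2⊥ ⊗ p1⊥) ⊗ (p2 ⅋ ((p1⊥ ⊗ p2⊥) ⅋ p1)))
  [⊗]  ⊢ p2, p1, (p2⊥ ⊗ p1⊥)
    [Ax]  ⊢ p2, p2⊥
    [Ax]  ⊢ p1, p1⊥
  [⅋]  ⊢ (p2 ⅋ ((p1⊥ ⊗ p2⊥) ⅋ p1))
    [⅋]  ⊢ p2, ((p1⊥ ⊗ p2⊥) ⅋ p1)
      [⊗]  ⊢ p1, p2, (p1⊥ ⊗ p2⊥)
        [Ax]  ⊢ p1, p1⊥
        [Ax]  ⊢ p2, p2⊥

Result: YES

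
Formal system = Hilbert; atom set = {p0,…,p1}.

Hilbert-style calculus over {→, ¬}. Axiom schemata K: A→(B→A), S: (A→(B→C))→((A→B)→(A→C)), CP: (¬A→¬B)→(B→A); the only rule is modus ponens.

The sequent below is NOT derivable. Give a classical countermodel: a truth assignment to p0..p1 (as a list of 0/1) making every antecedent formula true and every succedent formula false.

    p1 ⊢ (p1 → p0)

Search for a countermodel by truth-table:
  v=00: Γ:[p1=F] Δ:[(p1 → p0)=T] refutes=False
  v=01: Γ:[p1=T] Δ:[(p1 → p0)=F] refutes=True  ← countermodel

Result: [0, 1]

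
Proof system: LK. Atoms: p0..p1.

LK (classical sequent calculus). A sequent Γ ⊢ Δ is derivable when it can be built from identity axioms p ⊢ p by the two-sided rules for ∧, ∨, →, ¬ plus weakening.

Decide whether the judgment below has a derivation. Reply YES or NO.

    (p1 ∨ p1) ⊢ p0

Truth-table refutation:
  v=00: Γ:[(p1 ∨ p1)=F] Δ:[p0=F] refutes=False
  v=01: Γ:[(p1 ∨ p1)=T] Δ:[p0=F] refutes=True  ← countermodel

Result: NO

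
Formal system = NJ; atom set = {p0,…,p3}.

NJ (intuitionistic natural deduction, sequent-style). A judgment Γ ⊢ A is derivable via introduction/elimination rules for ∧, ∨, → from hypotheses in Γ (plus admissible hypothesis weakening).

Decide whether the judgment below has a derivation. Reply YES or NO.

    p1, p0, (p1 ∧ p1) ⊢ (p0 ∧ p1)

Proof tree:
[Wk] p1, p0, (p1 ∧ p1) ⊢ (p0 ∧ p1)
  [∧I] p1, p0 ⊢ (p0 ∧ p1)
    [Ax] p0 ⊢ p0
    [Ax] p1 ⊢ p1

Result: YES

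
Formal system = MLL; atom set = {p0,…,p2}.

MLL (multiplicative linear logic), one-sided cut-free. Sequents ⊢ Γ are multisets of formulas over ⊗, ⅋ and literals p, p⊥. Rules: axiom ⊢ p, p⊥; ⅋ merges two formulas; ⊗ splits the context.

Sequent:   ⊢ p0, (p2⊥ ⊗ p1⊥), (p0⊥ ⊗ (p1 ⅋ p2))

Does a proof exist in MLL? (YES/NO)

Derivation (root first):
[⊗]  ⊢ p0, (p2⊥ ⊗ p1⊥), (p0⊥ ⊗ (p1 ⅋ p2))
  [Ax]  ⊢ p0, p0⊥
  [⅋]  ⊢ (p2⊥ ⊗ p1⊥), (p1 ⅋ p2)
    [⊗]  ⊢ p2, p1, (p2⊥ ⊗ p1⊥)
      [Ax]  ⊢ p2, p2⊥
      [Ax]  ⊢ p1, p1⊥

Result: YES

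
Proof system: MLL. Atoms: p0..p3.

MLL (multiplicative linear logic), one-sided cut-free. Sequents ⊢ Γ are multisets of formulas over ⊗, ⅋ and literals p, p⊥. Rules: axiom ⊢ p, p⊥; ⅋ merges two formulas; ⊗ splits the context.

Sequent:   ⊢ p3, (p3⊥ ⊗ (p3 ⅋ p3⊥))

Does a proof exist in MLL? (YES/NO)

Derivation (root first):
[⊗]  ⊢ p3, (p3⊥ ⊗ (p3 ⅋ p3⊥))
  [Ax]  ⊢ p3, p3⊥
  [⅋]  ⊢ (p3 ⅋ p3⊥)
    [Ax]  ⊢ p3, p3⊥

Result: YES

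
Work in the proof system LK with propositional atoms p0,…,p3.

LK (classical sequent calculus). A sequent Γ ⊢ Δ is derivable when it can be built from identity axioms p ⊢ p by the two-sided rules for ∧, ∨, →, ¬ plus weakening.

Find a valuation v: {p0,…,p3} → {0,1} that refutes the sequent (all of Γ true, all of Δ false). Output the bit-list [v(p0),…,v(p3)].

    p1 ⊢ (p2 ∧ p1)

Enumerate valuations to refute Γ ⊢ Δ:
  v=0000: Γ:[p1=F] Δ:[(p2 ∧ p1)=F] refutes=False
  v=0001: Γ:[p1=F] Δ:[(p2 ∧ p1)=F] refutes=False
  v=0010: Γ:[p1=F] Δ:[(p2 ∧ p1)=F] refutes=False
  v=0011: Γ:[p1=F] Δ:[(p2 ∧ p1)=F] refutes=False
  v=0100: Γ:[p1=T] Δ:[(p2 ∧ p1)=F] refutes=True  ← countermodel

Result: [0, 1, 0, 0]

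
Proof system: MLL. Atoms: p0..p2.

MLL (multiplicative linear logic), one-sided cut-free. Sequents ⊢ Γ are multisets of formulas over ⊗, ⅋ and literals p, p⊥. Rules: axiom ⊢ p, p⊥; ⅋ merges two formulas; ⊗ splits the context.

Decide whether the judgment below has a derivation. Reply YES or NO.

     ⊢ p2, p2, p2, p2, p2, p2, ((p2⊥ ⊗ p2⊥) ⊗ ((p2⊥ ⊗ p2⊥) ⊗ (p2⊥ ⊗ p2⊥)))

Derivation (root first):
[⊗]  ⊢ p2, p2, p2, p2, p2, p2, ((p2⊥ ⊗ p2⊥) ⊗ ((p2⊥ ⊗ p2⊥) ⊗ (p2⊥ ⊗ p2⊥)))
  [⊗]  ⊢ p2, p2, (p2⊥ ⊗ p2⊥)
    [Ax]  ⊢ p2, p2⊥
    [Ax]  ⊢ p2, p2⊥
  [⊗]  ⊢ p2, p2, p2, p2, ((p2⊥ ⊗ p2⊥) ⊗ (p2⊥ ⊗ p2⊥))
    [⊗]  ⊢ p2, p2, (p2⊥ ⊗ p2⊥)
      [Ax]  ⊢ p2, p2⊥
      [Ax]  ⊢ p2, p2⊥
    [⊗]  ⊢ p2, p2, (p2⊥ ⊗ p2⊥)
      [Ax]  ⊢ p2, p2⊥
      [Ax]  ⊢ p2, p2⊥

Result: YES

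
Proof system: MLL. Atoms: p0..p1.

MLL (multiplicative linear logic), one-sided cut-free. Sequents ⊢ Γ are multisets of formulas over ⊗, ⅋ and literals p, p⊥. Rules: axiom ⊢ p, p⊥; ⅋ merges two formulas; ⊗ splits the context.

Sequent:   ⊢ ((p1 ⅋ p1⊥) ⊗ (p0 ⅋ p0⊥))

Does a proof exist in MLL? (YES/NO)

Derivation (root first):
[⊗]  ⊢ ((p1 ⅋ p1⊥) ⊗ (p0 ⅋ p0⊥))
  [⅋]  ⊢ (p1 ⅋ p1⊥)
    [Ax]  ⊢ p1, p1⊥
  [⅋]  ⊢ (p0 ⅋ p0⊥)
    [Ax]  ⊢ p0, p0⊥

Result: YES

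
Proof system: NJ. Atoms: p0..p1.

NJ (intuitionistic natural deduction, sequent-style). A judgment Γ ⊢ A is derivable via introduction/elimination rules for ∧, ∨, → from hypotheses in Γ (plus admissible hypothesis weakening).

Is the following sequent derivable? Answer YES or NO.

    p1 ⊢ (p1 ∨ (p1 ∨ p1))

Derivation trace:
[∨I₂] p1 ⊢ (p1 ∨ (p1 ∨ p1))
  [∨I₁] p1 ⊢ (p1 ∨ p1)
    [Ax] p1 ⊢ p1

Result: YES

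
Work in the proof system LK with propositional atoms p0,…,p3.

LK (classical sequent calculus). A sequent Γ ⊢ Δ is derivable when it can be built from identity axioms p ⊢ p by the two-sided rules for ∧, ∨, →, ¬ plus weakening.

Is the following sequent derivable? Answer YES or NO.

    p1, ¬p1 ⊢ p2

Proof tree:
[WR] p1, ¬p1 ⊢ p2
  [¬L] p1, ¬p1 ⊢ 
    [Ax] p1 ⊢ p1

Result: YES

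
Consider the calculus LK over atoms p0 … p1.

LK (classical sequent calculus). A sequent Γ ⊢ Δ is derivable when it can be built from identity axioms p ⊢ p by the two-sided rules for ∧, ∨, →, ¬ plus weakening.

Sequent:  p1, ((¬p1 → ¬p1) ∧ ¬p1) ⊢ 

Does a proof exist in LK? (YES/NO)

Derivation trace:
[∧L] p1, ((¬p1 → ¬p1) ∧ ¬p1) ⊢ 
  [→L] p1, ¬p1, (¬p1 → ¬p1) ⊢ 
    [¬R] ¬p1 ⊢ ¬p1
      [¬L] p1, ¬p1 ⊢ 
        [Ax] p1 ⊢ p1
    [¬L] p1, ¬p1 ⊢ 
      [Ax] p1 ⊢ p1

Result: YES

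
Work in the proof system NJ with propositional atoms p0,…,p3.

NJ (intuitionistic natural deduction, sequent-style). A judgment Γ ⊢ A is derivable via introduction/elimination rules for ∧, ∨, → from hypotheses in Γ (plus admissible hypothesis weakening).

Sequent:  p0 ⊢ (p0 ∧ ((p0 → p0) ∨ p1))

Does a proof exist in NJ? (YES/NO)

Derivation trace:
[∧I] p0 ⊢ (p0 ∧ ((p0 → p0) ∨ p1))
  [Ax] p0 ⊢ p0
  [∨I₁]  ⊢ ((p0 → p0) ∨ p1)
    [→I]  ⊢ (p0 → p0)
      [Ax] p0 ⊢ p0

Result: YES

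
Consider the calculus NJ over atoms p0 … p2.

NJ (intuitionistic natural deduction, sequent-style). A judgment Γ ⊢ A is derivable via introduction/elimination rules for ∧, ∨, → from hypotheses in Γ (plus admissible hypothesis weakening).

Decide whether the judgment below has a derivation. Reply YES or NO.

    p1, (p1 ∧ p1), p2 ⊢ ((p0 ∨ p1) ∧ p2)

Proof tree:
[∧I] p1, (p1 ∧ p1), p2 ⊢ ((p0 ∨ p1) ∧ p2)
  [Wk] p1, (p1 ∧ p1) ⊢ (p0 ∨ p1)
    [∨I₂] p1 ⊢ (p0 ∨ p1)
      [Ax] p1 ⊢ p1
  [Ax] p2 ⊢ p2

Result: YES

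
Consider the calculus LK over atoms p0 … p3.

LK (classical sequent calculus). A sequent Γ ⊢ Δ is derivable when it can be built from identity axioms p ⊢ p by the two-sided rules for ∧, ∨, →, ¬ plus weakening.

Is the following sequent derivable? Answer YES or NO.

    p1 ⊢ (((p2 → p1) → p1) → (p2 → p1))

Derivation trace:
[→R] p1 ⊢ (((p2 → p1) → p1) → (p2 → p1))
  [→L] p1, ((p2 → p1) → p1) ⊢ (p2 → p1)
    [→R] p1 ⊢ (p2 → p1)
      [WL] p1, p2 ⊢ p1
        [Ax] p1 ⊢ p1
    [→R] p1 ⊢ (p2 → p1)
      [WL] p1, p2 ⊢ p1
        [Ax] p1 ⊢ p1

Result: YES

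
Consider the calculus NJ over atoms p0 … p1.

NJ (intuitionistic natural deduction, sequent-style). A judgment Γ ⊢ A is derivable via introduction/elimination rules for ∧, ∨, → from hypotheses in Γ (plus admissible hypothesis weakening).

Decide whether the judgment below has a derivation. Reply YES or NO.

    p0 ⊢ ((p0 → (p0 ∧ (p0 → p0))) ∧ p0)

Proof tree:
[∧I] p0 ⊢ ((p0 → (p0 ∧ (p0 → p0))) ∧ p0)
  [→I]  ⊢ (p0 → (p0 ∧ (p0 → p0)))
    [∧I] p0 ⊢ (p0 ∧ (p0 → p0))
      [Ax] p0 ⊢ p0
      [→I]  ⊢ (p0 → p0)
        [Ax] p0 ⊢ p0
  [Ax] p0 ⊢ p0

Result: YES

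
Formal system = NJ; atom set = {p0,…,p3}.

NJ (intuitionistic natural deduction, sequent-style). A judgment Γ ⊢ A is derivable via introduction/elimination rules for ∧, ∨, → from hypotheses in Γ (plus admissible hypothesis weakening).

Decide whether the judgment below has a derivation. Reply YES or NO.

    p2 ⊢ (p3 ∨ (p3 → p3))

Derivation trace:
[Wk] p2 ⊢ (p3 ∨ (p3 → p3))
  [∨I₂]  ⊢ (p3 ∨ (p3 → p3))
    [→I]  ⊢ (p3 → p3)
      [Ax] p3 ⊢ p3

Result: YES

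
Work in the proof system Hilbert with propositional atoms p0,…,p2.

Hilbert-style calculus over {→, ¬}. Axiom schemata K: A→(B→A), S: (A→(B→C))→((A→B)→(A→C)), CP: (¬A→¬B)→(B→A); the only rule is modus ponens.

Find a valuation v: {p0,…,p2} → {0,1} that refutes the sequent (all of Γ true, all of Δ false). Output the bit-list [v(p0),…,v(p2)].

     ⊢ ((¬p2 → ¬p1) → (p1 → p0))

Enumerate valuations to refute Γ ⊢ Δ:
  v=000: Γ:[] Δ:[((¬p2 → ¬p1) → (p1 → p0))=T] refutes=False
  v=001: Γ:[] Δ:[((¬p2 → ¬p1) → (p1 → p0))=T] refutes=False
  v=010: Γ:[] Δ:[((¬p2 → ¬p1) → (p1 → p0))=T] refutes=False
  v=011: Γ:[] Δ:[((¬p2 → ¬p1) → (p1 → p0))=F] refutes=True  ← countermodel

Result: [0, 1, 1]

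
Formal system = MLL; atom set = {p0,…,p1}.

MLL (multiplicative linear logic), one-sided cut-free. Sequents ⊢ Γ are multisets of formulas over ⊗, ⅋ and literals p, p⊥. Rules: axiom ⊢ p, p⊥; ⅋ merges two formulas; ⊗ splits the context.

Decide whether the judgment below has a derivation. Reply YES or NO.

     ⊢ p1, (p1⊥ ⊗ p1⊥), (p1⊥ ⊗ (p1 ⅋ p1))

Derivation (root first):
[⊗]  ⊢ p1, (p1⊥ ⊗ p1⊥), (p1⊥ ⊗ (p1 ⅋ p1))
  [Ax]  ⊢ p1, p1⊥
  [⅋]  ⊢ (p1⊥ ⊗ p1⊥), (p1 ⅋ p1)
    [⊗]  ⊢ p1, p1, (p1⊥ ⊗ p1⊥)
      [Ax]  ⊢ p1, p1⊥
      [Ax]  ⊢ p1, p1⊥

Result: YES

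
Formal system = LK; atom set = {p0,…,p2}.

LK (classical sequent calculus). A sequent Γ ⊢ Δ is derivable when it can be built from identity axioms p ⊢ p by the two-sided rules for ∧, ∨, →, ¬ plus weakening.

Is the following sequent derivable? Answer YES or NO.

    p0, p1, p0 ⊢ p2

Search for a countermodel by truth-table:
  v=000: Γ:[p0=F, p1=F, p0=F] Δ:[p2=F] refutes=False
  v=001: Γ:[p0=F, p1=F, p0=F] Δ:[p2=T] refutes=False
  v=010: Γ:[p0=F, p1=T, p0=F] Δ:[p2=F] refutes=False
  v=011: Γ:[p0=F, p1=T, p0=F] Δ:[p2=T] refutes=False
  v=100: Γ:[p0=T, p1=F, p0=T] Δ:[p2=F] refutes=False
  v=101: Γ:[p0=T, p1=F, p0=T] Δ:[p2=T] refutes=False
  v=110: Γ:[p0=T, p1=T, p0=T] Δ:[p2=F] refutes=True  ← countermodel

Result: NO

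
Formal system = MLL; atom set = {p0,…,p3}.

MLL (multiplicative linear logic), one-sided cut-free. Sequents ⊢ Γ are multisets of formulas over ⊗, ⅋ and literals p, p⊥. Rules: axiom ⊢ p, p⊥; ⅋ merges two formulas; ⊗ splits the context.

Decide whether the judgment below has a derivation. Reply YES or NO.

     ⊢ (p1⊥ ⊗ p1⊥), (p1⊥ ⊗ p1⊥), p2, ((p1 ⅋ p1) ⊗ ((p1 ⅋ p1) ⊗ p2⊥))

Derivation (root first):
[⊗]  ⊢ (p1⊥ ⊗ p1⊥), (p1⊥ ⊗ p1⊥), p2, ((p1 ⅋ p1) ⊗ ((p1 ⅋ p1) ⊗ p2⊥))
  [⅋]  ⊢ (p1⊥ ⊗ p1⊥), (p1 ⅋ p1)
    [⊗]  ⊢ p1, p1, (p1⊥ ⊗ p1⊥)
      [Ax]  ⊢ p1, p1⊥
      [Ax]  ⊢ p1, p1⊥
  [⊗]  ⊢ (p1⊥ ⊗ p1⊥), p2, ((p1 ⅋ p1) ⊗ p2⊥)
    [⅋]  ⊢ (p1⊥ ⊗ p1⊥), (p1 ⅋ p1)
      [⊗]  ⊢ p1, p1, (p1⊥ ⊗ p1⊥)
        [Ax]  ⊢ p1, p1⊥
        [Ax]  ⊢ p1, p1⊥
    [Ax]  ⊢ p2, p2⊥

Result: YES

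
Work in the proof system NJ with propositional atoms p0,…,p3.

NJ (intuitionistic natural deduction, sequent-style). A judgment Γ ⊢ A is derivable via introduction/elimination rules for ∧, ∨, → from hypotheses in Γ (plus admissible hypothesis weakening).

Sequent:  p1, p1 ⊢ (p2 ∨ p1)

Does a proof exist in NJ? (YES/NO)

Derivation (root first):
[∨I₂] p1, p1 ⊢ (p2 ∨ p1)
  [Wk] p1, p1 ⊢ p1
    [Ax] p1 ⊢ p1

Result: YES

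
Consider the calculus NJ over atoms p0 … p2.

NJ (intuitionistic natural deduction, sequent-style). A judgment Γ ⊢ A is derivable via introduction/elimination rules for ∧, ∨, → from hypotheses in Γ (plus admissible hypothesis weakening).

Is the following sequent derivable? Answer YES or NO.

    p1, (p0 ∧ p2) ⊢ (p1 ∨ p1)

Derivation trace:
[Wk] p1, (p0 ∧ p2) ⊢ (p1 ∨ p1)
  [∨I₂] p1 ⊢ (p1 ∨ p1)
    [Ax] p1 ⊢ p1

Result: YES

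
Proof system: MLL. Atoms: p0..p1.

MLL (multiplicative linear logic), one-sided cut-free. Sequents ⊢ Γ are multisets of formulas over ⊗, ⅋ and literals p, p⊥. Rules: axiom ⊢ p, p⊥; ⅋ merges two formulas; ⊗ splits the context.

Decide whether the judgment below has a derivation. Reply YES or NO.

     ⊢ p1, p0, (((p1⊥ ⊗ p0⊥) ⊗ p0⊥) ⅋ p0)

Derivation (root first):
[⅋]  ⊢ p1, p0, (((p1⊥ ⊗ p0⊥) ⊗ p0⊥) ⅋ p0)
  [⊗]  ⊢ p1, p0, p0, ((p1⊥ ⊗ p0⊥) ⊗ p0⊥)
    [⊗]  ⊢ p1, p0, (p1⊥ ⊗ p0⊥)
      [Ax]  ⊢ p1, p1⊥
      [Ax]  ⊢ p0, p0⊥
    [Ax]  ⊢ p0, p0⊥

Result: YES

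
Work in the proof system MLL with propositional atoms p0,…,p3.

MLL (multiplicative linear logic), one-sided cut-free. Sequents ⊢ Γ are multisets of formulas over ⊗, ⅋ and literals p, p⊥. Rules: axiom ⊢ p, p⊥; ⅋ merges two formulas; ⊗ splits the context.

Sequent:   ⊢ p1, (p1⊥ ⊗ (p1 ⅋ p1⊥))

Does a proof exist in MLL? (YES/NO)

Proof tree:
[⊗]  ⊢ p1, (p1⊥ ⊗ (p1 ⅋ p1⊥))
  [Ax]  ⊢ p1, p1⊥
  [⅋]  ⊢ (p1 ⅋ p1⊥)
    [Ax]  ⊢ p1, p1⊥

Result: YES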